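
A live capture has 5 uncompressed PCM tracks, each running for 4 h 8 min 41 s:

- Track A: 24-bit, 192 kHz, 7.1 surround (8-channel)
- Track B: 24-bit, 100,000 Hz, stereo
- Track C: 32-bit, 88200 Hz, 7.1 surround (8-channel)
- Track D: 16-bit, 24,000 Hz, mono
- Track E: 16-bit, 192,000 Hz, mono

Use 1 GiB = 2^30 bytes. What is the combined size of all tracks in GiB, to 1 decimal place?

4 h 8 min 41 s = 14,921 s.
Track A: 192,000 × 14,921 × 3 × 8 = 68,755,968,000 bytes.
Track B: 100,000 × 14,921 × 3 × 2 = 8,952,600,000 bytes.
Track C: 88,200 × 14,921 × 4 × 8 = 42,113,030,400 bytes.
Track D: 24,000 × 14,921 × 2 × 1 = 716,208,000 bytes.
Track E: 192,000 × 14,921 × 2 × 1 = 5,729,664,000 bytes.
Total = 126,267,470,400 bytes = 117.6 GiB.

117.6 GiB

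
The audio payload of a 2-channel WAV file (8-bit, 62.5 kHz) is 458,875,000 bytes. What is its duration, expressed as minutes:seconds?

Byte rate = 62,500 × 1 × 2 = 125,000 bytes/s.
Duration = 458,875,000 / 125,000 = 3,671 s.
3,671 s = 61:11.

61:11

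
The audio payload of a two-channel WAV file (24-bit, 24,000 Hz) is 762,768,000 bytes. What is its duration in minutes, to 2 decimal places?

Byte rate = 24,000 × 3 × 2 = 144,000 bytes/s.
Duration = 762,768,000 / 144,000 = 5,297 s.
5,297 s / 60 = 88.28 minutes.

88.28 minutes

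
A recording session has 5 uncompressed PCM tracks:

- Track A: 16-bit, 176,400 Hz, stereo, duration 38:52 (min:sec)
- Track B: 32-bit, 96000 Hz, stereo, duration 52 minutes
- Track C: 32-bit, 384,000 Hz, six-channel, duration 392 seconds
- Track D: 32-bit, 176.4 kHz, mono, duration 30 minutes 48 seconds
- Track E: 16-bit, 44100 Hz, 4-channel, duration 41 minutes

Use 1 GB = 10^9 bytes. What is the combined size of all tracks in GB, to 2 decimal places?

9.83 GB

Track A: 38:52 (min:sec) = 2,332 s; 176,400 × 2,332 × 2 × 2 = 1,645,459,200 bytes.
Track B: 52 minutes = 3,120 s; 96,000 × 3,120 × 4 × 2 = 2,396,160,000 bytes.
Track C: 384,000 × 392 × 4 × 6 = 3,612,672,000 bytes.
Track D: 30 minutes 48 seconds = 1,848 s; 176,400 × 1,848 × 4 × 1 = 1,303,948,800 bytes.
Track E: 41 minutes = 2,460 s; 44,100 × 2,460 × 2 × 4 = 867,888,000 bytes.
Total = 9,826,128,000 bytes = 9.83 GB.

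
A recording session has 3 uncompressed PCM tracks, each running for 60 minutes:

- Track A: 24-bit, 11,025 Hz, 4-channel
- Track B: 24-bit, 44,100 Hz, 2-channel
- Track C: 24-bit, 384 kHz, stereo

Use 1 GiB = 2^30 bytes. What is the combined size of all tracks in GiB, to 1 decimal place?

60 minutes = 3,600 s.
Track A: 11,025 × 3,600 × 3 × 4 = 476,280,000 bytes.
Track B: 44,100 × 3,600 × 3 × 2 = 952,560,000 bytes.
Track C: 384,000 × 3,600 × 3 × 2 = 8,294,400,000 bytes.
Total = 9,723,240,000 bytes = 9.1 GiB.

9.1 GiB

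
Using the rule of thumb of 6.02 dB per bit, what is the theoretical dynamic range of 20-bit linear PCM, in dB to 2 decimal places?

20 × 6.02 = 120.40 dB.

120.40 dB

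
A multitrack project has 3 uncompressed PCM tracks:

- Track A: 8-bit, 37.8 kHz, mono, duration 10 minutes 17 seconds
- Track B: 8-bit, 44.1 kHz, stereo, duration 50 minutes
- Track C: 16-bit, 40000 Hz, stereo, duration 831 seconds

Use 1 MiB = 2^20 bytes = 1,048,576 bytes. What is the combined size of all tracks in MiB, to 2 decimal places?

401.38 MiB

Track A: 10 minutes 17 seconds = 617 s; 37,800 × 617 × 1 × 1 = 23,322,600 bytes.
Track B: 50 minutes = 3,000 s; 44,100 × 3,000 × 1 × 2 = 264,600,000 bytes.
Track C: 40,000 × 831 × 2 × 2 = 132,960,000 bytes.
Total = 420,882,600 bytes = 401.38 MiB.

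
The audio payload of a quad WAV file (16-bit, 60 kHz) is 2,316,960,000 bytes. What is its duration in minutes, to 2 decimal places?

80.45 minutes

Byte rate = 60,000 × 2 × 4 = 480,000 bytes/s.
Duration = 2,316,960,000 / 480,000 = 4,827 s.
4,827 s / 60 = 80.45 minutes.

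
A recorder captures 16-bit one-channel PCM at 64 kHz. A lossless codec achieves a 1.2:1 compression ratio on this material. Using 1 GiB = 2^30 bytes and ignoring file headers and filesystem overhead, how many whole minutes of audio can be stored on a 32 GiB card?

Uncompressed byte rate = 64,000 × 2 × 1 = 128,000 bytes/s.
After 1.2:1 compression, effective rate ≈ 106666.67 bytes/s.
Capacity = 32 × 1,073,741,824 = 34,359,738,368 bytes.
34,359,738,368 / effective rate ≈ 322122.55 s → 5,368 minutes.

5,368 minutes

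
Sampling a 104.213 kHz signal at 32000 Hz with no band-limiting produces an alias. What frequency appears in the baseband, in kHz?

Nyquist = 32,000/2 = 16,000 Hz; 104,213 Hz exceeds it.
Alias = |104,213 − 3×32,000| = |104,213 − 96,000| = 8,213 Hz = 8.213 kHz.

8.213 kHz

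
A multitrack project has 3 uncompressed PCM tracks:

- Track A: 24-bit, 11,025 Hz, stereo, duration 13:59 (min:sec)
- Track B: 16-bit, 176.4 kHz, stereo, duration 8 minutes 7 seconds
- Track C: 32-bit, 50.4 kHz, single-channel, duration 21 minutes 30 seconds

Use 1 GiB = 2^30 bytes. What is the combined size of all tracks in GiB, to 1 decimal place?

Track A: 13:59 (min:sec) = 839 s; 11,025 × 839 × 3 × 2 = 55,499,850 bytes.
Track B: 8 minutes 7 seconds = 487 s; 176,400 × 487 × 2 × 2 = 343,627,200 bytes.
Track C: 21 minutes 30 seconds = 1,290 s; 50,400 × 1,290 × 4 × 1 = 260,064,000 bytes.
Total = 659,191,050 bytes = 0.6 GiB.

0.6 GiB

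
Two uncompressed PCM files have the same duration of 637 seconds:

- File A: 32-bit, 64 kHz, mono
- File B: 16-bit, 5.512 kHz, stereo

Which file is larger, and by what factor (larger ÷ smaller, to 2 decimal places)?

File A, by a factor of 11.61

File A: 64,000 × 4 × 1 = 256,000 bytes/s.
File B: 5,512 × 2 × 2 = 22,048 bytes/s.
File A is larger; ratio = 163,072,000 / 14,044,576 = 11.61.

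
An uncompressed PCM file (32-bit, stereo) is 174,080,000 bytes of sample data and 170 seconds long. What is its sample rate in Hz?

128,000 Hz

Bytes = sample_rate × seconds × bytes_per_sample × channels.
sample_rate = 174,080,000 / (170 × 4 × 2) = 174,080,000 / 1,360 = 128,000 Hz.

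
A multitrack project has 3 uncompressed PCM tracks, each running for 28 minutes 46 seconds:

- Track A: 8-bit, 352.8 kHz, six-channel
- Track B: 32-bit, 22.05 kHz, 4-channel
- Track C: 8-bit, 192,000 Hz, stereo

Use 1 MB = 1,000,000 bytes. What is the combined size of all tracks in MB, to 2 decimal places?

28 minutes 46 seconds = 1,726 s.
Track A: 352,800 × 1,726 × 1 × 6 = 3,653,596,800 bytes.
Track B: 22,050 × 1,726 × 4 × 4 = 608,932,800 bytes.
Track C: 192,000 × 1,726 × 1 × 2 = 662,784,000 bytes.
Total = 4,925,313,600 bytes = 4925.31 MB.

4925.31 MB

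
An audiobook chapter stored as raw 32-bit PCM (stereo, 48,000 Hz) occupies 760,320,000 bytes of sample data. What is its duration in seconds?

Byte rate = 48,000 × 4 × 2 = 384,000 bytes/s.
Duration = 760,320,000 / 384,000 = 1,980 s.

1,980 seconds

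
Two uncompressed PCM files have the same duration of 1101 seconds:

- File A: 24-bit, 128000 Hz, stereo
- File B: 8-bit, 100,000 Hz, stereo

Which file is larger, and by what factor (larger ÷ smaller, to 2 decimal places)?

File A, by a factor of 3.84

File A: 128,000 × 3 × 2 = 768,000 bytes/s.
File B: 100,000 × 1 × 2 = 200,000 bytes/s.
File A is larger; ratio = 845,568,000 / 220,200,000 = 3.84.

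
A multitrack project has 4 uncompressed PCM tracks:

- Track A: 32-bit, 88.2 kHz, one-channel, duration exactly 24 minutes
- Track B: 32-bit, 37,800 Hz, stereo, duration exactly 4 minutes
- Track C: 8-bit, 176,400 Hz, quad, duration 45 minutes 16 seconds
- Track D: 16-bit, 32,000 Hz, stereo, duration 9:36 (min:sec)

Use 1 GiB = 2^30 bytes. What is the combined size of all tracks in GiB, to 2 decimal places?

2.39 GiB

Track A: exactly 24 minutes = 1,440 s; 88,200 × 1,440 × 4 × 1 = 508,032,000 bytes.
Track B: exactly 4 minutes = 240 s; 37,800 × 240 × 4 × 2 = 72,576,000 bytes.
Track C: 45 minutes 16 seconds = 2,716 s; 176,400 × 2,716 × 1 × 4 = 1,916,409,600 bytes.
Track D: 9:36 (min:sec) = 576 s; 32,000 × 576 × 2 × 2 = 73,728,000 bytes.
Total = 2,570,745,600 bytes = 2.39 GiB.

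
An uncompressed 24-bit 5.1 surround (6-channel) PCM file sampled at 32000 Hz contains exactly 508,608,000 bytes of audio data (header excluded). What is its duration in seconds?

Byte rate = 32,000 × 3 × 6 = 576,000 bytes/s.
Duration = 508,608,000 / 576,000 = 883 s.

883 seconds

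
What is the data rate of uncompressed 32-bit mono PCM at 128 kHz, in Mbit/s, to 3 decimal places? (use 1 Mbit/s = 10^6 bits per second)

Bit rate = 128,000 × 32 × 1 = 4,096,000 bits/s.
= 4.096 Mbit/s.

4.096 Mbit/s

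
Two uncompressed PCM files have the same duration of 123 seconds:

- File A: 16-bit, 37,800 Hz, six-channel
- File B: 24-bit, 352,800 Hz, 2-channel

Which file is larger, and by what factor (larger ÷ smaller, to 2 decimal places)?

File A: 37,800 × 2 × 6 = 453,600 bytes/s.
File B: 352,800 × 3 × 2 = 2,116,800 bytes/s.
File B is larger; ratio = 260,366,400 / 55,792,800 = 4.67.

File B, by a factor of 4.67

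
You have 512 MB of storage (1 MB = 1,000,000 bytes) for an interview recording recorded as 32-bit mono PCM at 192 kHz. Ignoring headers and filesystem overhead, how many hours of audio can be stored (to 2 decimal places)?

Uncompressed byte rate = 192,000 × 4 × 1 = 768,000 bytes/s.
Capacity = 512 × 1,000,000 = 512,000,000 bytes.
512,000,000 / 768,000 ≈ 666.67 s → 0.19 hours.

0.19 hours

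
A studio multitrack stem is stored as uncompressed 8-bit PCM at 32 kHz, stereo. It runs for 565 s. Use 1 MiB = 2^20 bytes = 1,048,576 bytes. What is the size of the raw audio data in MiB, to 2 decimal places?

34.48 MiB

Bytes = 32,000 samples/s × 565 s × 1 bytes/sample × 2 ch = 36,160,000 bytes.
36,160,000 / 1,048,576 = 34.48 MiB.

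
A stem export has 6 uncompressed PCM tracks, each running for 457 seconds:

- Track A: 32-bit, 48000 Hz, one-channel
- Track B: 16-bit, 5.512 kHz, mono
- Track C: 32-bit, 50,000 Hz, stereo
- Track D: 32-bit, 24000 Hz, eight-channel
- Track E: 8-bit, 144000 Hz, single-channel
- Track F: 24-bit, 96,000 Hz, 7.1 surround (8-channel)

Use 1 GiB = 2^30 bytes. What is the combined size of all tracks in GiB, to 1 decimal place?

1.6 GiB

Track A: 48,000 × 457 × 4 × 1 = 87,744,000 bytes.
Track B: 5,512 × 457 × 2 × 1 = 5,037,968 bytes.
Track C: 50,000 × 457 × 4 × 2 = 182,800,000 bytes.
Track D: 24,000 × 457 × 4 × 8 = 350,976,000 bytes.
Track E: 144,000 × 457 × 1 × 1 = 65,808,000 bytes.
Track F: 96,000 × 457 × 3 × 8 = 1,052,928,000 bytes.
Total = 1,745,293,968 bytes = 1.6 GiB.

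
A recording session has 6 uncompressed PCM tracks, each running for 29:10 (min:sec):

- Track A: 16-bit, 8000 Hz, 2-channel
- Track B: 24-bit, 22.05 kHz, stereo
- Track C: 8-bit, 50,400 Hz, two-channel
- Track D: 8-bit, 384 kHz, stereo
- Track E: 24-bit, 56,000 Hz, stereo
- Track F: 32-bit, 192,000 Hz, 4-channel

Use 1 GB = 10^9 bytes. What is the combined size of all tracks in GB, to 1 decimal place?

29:10 (min:sec) = 1,750 s.
Track A: 8,000 × 1,750 × 2 × 2 = 56,000,000 bytes.
Track B: 22,050 × 1,750 × 3 × 2 = 231,525,000 bytes.
Track C: 50,400 × 1,750 × 1 × 2 = 176,400,000 bytes.
Track D: 384,000 × 1,750 × 1 × 2 = 1,344,000,000 bytes.
Track E: 56,000 × 1,750 × 3 × 2 = 588,000,000 bytes.
Track F: 192,000 × 1,750 × 4 × 4 = 5,376,000,000 bytes.
Total = 7,771,925,000 bytes = 7.8 GB.

7.8 GB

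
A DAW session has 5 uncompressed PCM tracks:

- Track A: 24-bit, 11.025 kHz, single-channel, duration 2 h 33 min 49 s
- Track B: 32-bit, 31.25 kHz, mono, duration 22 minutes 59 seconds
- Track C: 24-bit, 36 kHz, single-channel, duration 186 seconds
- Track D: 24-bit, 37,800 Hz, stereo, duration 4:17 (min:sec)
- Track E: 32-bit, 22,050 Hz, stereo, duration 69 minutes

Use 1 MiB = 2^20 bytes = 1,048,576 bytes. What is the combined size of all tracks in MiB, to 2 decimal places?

Track A: 2 h 33 min 49 s = 9,229 s; 11,025 × 9,229 × 3 × 1 = 305,249,175 bytes.
Track B: 22 minutes 59 seconds = 1,379 s; 31,250 × 1,379 × 4 × 1 = 172,375,000 bytes.
Track C: 36,000 × 186 × 3 × 1 = 20,088,000 bytes.
Track D: 4:17 (min:sec) = 257 s; 37,800 × 257 × 3 × 2 = 58,287,600 bytes.
Track E: 69 minutes = 4,140 s; 22,050 × 4,140 × 4 × 2 = 730,296,000 bytes.
Total = 1,286,295,775 bytes = 1226.71 MiB.

1226.71 MiB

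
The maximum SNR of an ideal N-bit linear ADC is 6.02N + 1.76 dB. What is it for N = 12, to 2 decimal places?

74.00 dB

6.02 × 12 + 1.76 = 74.00 dB.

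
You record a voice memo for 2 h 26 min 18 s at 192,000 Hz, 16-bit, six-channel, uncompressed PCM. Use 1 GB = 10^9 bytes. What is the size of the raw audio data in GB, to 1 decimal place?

20.2 GB

Duration = 2 h 26 min 18 s = 8,778 s.
Bytes = 192,000 samples/s × 8,778 s × 2 bytes/sample × 6 ch = 20,224,512,000 bytes.
20,224,512,000 / 1,000,000,000 = 20.2 GB.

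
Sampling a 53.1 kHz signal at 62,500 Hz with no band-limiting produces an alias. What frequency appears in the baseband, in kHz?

Nyquist = 62,500/2 = 31,250 Hz; 53,100 Hz exceeds it.
Alias = |53,100 − 1×62,500| = |53,100 − 62,500| = 9,400 Hz = 9.4 kHz.

9.4 kHz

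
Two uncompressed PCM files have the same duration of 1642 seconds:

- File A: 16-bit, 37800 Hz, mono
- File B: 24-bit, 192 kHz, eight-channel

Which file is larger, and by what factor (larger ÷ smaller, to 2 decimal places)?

File B, by a factor of 60.95

File A: 37,800 × 2 × 1 = 75,600 bytes/s.
File B: 192,000 × 3 × 8 = 4,608,000 bytes/s.
File B is larger; ratio = 7,566,336,000 / 124,135,200 = 60.95.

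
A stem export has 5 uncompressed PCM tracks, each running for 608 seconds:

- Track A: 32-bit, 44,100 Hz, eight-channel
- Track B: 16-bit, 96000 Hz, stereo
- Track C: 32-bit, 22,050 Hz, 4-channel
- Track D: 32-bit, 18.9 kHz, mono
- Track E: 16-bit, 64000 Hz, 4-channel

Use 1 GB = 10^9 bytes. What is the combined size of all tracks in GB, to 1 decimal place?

Track A: 44,100 × 608 × 4 × 8 = 858,009,600 bytes.
Track B: 96,000 × 608 × 2 × 2 = 233,472,000 bytes.
Track C: 22,050 × 608 × 4 × 4 = 214,502,400 bytes.
Track D: 18,900 × 608 × 4 × 1 = 45,964,800 bytes.
Track E: 64,000 × 608 × 2 × 4 = 311,296,000 bytes.
Total = 1,663,244,800 bytes = 1.7 GB.

1.7 GB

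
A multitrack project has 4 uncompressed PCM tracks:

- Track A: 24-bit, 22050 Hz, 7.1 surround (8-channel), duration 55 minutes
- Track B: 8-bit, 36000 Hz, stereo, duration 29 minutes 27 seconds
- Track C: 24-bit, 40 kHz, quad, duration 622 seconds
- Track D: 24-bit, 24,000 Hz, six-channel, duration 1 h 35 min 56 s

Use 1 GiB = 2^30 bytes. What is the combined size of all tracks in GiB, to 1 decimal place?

Track A: 55 minutes = 3,300 s; 22,050 × 3,300 × 3 × 8 = 1,746,360,000 bytes.
Track B: 29 minutes 27 seconds = 1,767 s; 36,000 × 1,767 × 1 × 2 = 127,224,000 bytes.
Track C: 40,000 × 622 × 3 × 4 = 298,560,000 bytes.
Track D: 1 h 35 min 56 s = 5,756 s; 24,000 × 5,756 × 3 × 6 = 2,486,592,000 bytes.
Total = 4,658,736,000 bytes = 4.3 GiB.

4.3 GiB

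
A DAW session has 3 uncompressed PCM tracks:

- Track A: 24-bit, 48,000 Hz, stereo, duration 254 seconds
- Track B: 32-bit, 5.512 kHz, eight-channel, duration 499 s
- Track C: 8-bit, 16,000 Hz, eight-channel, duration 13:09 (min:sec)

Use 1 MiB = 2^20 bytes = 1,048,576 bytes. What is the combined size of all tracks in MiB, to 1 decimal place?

Track A: 48,000 × 254 × 3 × 2 = 73,152,000 bytes.
Track B: 5,512 × 499 × 4 × 8 = 88,015,616 bytes.
Track C: 13:09 (min:sec) = 789 s; 16,000 × 789 × 1 × 8 = 100,992,000 bytes.
Total = 262,159,616 bytes = 250.0 MiB.

250.0 MiB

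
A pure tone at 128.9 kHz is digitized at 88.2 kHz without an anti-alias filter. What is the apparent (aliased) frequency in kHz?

Nyquist = 88,200/2 = 44,100 Hz; 128,900 Hz exceeds it.
Alias = |128,900 − 1×88,200| = |128,900 − 88,200| = 40,700 Hz = 40.7 kHz.

40.7 kHz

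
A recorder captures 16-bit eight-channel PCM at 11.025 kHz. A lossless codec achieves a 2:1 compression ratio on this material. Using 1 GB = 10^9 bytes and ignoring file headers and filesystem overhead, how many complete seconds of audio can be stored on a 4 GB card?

Uncompressed byte rate = 11,025 × 2 × 8 = 176,400 bytes/s.
After 2:1 compression, effective rate ≈ 88200 bytes/s.
Capacity = 4 × 1,000,000,000 = 4,000,000,000 bytes.
4,000,000,000 / effective rate ≈ 45351.47 s → 45,351 seconds.

45,351 seconds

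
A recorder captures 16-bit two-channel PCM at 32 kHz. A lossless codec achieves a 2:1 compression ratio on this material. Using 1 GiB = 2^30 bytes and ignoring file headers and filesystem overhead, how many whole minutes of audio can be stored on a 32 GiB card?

8,947 minutes

Uncompressed byte rate = 32,000 × 2 × 2 = 128,000 bytes/s.
After 2:1 compression, effective rate ≈ 64000 bytes/s.
Capacity = 32 × 1,073,741,824 = 34,359,738,368 bytes.
34,359,738,368 / effective rate ≈ 536870.91 s → 8,947 minutes.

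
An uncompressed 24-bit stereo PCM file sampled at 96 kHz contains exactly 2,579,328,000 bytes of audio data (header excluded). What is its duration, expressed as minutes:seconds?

74:38

Byte rate = 96,000 × 3 × 2 = 576,000 bytes/s.
Duration = 2,579,328,000 / 576,000 = 4,478 s.
4,478 s = 74:38.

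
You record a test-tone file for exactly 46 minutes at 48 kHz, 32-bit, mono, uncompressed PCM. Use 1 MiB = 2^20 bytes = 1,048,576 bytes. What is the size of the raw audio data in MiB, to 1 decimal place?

505.4 MiB

Duration = exactly 46 minutes = 2,760 s.
Bytes = 48,000 samples/s × 2,760 s × 4 bytes/sample × 1 ch = 529,920,000 bytes.
529,920,000 / 1,048,576 = 505.4 MiB.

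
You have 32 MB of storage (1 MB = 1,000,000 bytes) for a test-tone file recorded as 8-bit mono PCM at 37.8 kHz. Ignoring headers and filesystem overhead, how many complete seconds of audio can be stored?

846 seconds

Uncompressed byte rate = 37,800 × 1 × 1 = 37,800 bytes/s.
Capacity = 32 × 1,000,000 = 32,000,000 bytes.
32,000,000 / 37,800 ≈ 846.56 s → 846 seconds.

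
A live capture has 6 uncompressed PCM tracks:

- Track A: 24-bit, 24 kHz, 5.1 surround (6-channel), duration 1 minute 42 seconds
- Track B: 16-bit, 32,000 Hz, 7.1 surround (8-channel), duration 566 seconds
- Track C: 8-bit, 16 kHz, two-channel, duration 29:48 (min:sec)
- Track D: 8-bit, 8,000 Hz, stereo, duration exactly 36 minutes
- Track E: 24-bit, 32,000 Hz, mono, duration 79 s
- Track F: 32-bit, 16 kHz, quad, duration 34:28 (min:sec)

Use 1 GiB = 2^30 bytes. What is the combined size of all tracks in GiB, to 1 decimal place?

Track A: 1 minute 42 seconds = 102 s; 24,000 × 102 × 3 × 6 = 44,064,000 bytes.
Track B: 32,000 × 566 × 2 × 8 = 289,792,000 bytes.
Track C: 29:48 (min:sec) = 1,788 s; 16,000 × 1,788 × 1 × 2 = 57,216,000 bytes.
Track D: exactly 36 minutes = 2,160 s; 8,000 × 2,160 × 1 × 2 = 34,560,000 bytes.
Track E: 32,000 × 79 × 3 × 1 = 7,584,000 bytes.
Track F: 34:28 (min:sec) = 2,068 s; 16,000 × 2,068 × 4 × 4 = 529,408,000 bytes.
Total = 962,624,000 bytes = 0.9 GiB.

0.9 GiB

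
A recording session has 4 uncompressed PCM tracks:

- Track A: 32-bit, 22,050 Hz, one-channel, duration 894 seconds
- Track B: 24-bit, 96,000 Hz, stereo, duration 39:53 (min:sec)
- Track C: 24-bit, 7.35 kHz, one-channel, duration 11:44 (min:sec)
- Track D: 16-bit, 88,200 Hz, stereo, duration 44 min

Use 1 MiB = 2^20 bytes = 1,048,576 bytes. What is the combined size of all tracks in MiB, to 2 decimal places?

2292.76 MiB

Track A: 22,050 × 894 × 4 × 1 = 78,850,800 bytes.
Track B: 39:53 (min:sec) = 2,393 s; 96,000 × 2,393 × 3 × 2 = 1,378,368,000 bytes.
Track C: 11:44 (min:sec) = 704 s; 7,350 × 704 × 3 × 1 = 15,523,200 bytes.
Track D: 44 min = 2,640 s; 88,200 × 2,640 × 2 × 2 = 931,392,000 bytes.
Total = 2,404,134,000 bytes = 2292.76 MiB.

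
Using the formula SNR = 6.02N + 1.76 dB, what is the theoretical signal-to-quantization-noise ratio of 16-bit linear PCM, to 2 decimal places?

6.02 × 16 + 1.76 = 98.08 dB.

98.08 dB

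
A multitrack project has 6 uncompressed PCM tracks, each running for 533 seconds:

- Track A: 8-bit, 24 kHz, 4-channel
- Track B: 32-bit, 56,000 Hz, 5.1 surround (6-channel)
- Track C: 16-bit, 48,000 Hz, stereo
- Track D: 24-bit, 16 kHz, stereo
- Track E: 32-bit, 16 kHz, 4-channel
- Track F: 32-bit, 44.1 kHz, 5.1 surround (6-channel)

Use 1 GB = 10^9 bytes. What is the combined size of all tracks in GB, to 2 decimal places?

Track A: 24,000 × 533 × 1 × 4 = 51,168,000 bytes.
Track B: 56,000 × 533 × 4 × 6 = 716,352,000 bytes.
Track C: 48,000 × 533 × 2 × 2 = 102,336,000 bytes.
Track D: 16,000 × 533 × 3 × 2 = 51,168,000 bytes.
Track E: 16,000 × 533 × 4 × 4 = 136,448,000 bytes.
Track F: 44,100 × 533 × 4 × 6 = 564,127,200 bytes.
Total = 1,621,599,200 bytes = 1.62 GB.

1.62 GB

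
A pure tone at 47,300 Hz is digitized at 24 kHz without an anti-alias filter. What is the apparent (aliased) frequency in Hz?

700 Hz

Nyquist = 24,000/2 = 12,000 Hz; 47,300 Hz exceeds it.
Alias = |47,300 − 2×24,000| = |47,300 − 48,000| = 700 Hz.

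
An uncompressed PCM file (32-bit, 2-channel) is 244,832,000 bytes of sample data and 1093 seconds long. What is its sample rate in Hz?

Bytes = sample_rate × seconds × bytes_per_sample × channels.
sample_rate = 244,832,000 / (1,093 × 4 × 2) = 244,832,000 / 8,744 = 28,000 Hz.

28,000 Hz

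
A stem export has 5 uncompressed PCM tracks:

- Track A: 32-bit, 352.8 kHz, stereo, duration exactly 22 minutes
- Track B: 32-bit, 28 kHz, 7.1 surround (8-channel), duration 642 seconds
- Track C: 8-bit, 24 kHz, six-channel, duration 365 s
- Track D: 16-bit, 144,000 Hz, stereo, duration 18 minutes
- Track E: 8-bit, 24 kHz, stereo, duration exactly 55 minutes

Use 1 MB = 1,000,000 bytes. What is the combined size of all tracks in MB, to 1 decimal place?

Track A: exactly 22 minutes = 1,320 s; 352,800 × 1,320 × 4 × 2 = 3,725,568,000 bytes.
Track B: 28,000 × 642 × 4 × 8 = 575,232,000 bytes.
Track C: 24,000 × 365 × 1 × 6 = 52,560,000 bytes.
Track D: 18 minutes = 1,080 s; 144,000 × 1,080 × 2 × 2 = 622,080,000 bytes.
Track E: exactly 55 minutes = 3,300 s; 24,000 × 3,300 × 1 × 2 = 158,400,000 bytes.
Total = 5,133,840,000 bytes = 5133.8 MB.

5133.8 MB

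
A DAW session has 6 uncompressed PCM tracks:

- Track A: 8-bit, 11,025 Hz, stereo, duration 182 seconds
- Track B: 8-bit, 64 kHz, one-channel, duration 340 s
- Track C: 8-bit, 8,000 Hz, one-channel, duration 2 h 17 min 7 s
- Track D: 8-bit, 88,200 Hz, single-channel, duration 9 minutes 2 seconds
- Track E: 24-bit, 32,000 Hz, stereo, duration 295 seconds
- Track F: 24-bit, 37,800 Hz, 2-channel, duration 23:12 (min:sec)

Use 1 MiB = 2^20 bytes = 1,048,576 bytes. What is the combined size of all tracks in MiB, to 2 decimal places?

Track A: 11,025 × 182 × 1 × 2 = 4,013,100 bytes.
Track B: 64,000 × 340 × 1 × 1 = 21,760,000 bytes.
Track C: 2 h 17 min 7 s = 8,227 s; 8,000 × 8,227 × 1 × 1 = 65,816,000 bytes.
Track D: 9 minutes 2 seconds = 542 s; 88,200 × 542 × 1 × 1 = 47,804,400 bytes.
Track E: 32,000 × 295 × 3 × 2 = 56,640,000 bytes.
Track F: 23:12 (min:sec) = 1,392 s; 37,800 × 1,392 × 3 × 2 = 315,705,600 bytes.
Total = 511,739,100 bytes = 488.03 MiB.

488.03 MiB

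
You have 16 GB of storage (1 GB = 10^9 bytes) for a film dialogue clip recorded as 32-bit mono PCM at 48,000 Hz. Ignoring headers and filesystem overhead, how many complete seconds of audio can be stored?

Uncompressed byte rate = 48,000 × 4 × 1 = 192,000 bytes/s.
Capacity = 16 × 1,000,000,000 = 16,000,000,000 bytes.
16,000,000,000 / 192,000 ≈ 83333.33 s → 83,333 seconds.

83,333 seconds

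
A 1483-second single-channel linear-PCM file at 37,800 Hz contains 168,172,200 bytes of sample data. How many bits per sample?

Bytes per sample = 168,172,200 / (37,800 × 1,483 × 1) = 168,172,200 / 56,057,400 = 3.
Bit depth = 3 × 8 = 24 bits.

24 bits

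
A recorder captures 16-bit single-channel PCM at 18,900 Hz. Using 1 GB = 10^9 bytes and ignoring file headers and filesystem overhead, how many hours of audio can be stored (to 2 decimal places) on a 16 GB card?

Uncompressed byte rate = 18,900 × 2 × 1 = 37,800 bytes/s.
Capacity = 16 × 1,000,000,000 = 16,000,000,000 bytes.
16,000,000,000 / 37,800 ≈ 423280.42 s → 117.58 hours.

117.58 hours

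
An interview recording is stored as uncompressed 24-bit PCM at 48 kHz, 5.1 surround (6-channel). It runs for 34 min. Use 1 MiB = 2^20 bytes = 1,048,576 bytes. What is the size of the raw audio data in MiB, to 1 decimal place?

1680.9 MiB

Duration = 34 min = 2,040 s.
Bytes = 48,000 samples/s × 2,040 s × 3 bytes/sample × 6 ch = 1,762,560,000 bytes.
1,762,560,000 / 1,048,576 = 1680.9 MiB.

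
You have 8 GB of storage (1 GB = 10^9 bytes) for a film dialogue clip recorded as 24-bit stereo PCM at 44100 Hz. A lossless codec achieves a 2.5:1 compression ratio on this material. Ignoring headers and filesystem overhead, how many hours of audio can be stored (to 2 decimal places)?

21.00 hours

Uncompressed byte rate = 44,100 × 3 × 2 = 264,600 bytes/s.
After 2.5:1 compression, effective rate ≈ 105840 bytes/s.
Capacity = 8 × 1,000,000,000 = 8,000,000,000 bytes.
8,000,000,000 / effective rate ≈ 75585.79 s → 21.00 hours.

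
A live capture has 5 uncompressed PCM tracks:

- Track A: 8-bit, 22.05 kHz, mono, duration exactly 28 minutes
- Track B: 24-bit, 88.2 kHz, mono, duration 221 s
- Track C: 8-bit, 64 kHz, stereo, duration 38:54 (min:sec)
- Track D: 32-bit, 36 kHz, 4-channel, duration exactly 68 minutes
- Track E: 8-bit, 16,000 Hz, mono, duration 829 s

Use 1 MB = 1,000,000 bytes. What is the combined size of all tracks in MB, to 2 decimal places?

Track A: exactly 28 minutes = 1,680 s; 22,050 × 1,680 × 1 × 1 = 37,044,000 bytes.
Track B: 88,200 × 221 × 3 × 1 = 58,476,600 bytes.
Track C: 38:54 (min:sec) = 2,334 s; 64,000 × 2,334 × 1 × 2 = 298,752,000 bytes.
Track D: exactly 68 minutes = 4,080 s; 36,000 × 4,080 × 4 × 4 = 2,350,080,000 bytes.
Track E: 16,000 × 829 × 1 × 1 = 13,264,000 bytes.
Total = 2,757,616,600 bytes = 2757.62 MB.

2757.62 MB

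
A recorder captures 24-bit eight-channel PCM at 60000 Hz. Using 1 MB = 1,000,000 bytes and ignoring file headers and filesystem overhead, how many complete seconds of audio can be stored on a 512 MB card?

355 seconds

Uncompressed byte rate = 60,000 × 3 × 8 = 1,440,000 bytes/s.
Capacity = 512 × 1,000,000 = 512,000,000 bytes.
512,000,000 / 1,440,000 ≈ 355.56 s → 355 seconds.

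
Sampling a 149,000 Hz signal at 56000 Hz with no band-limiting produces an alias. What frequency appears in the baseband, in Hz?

Nyquist = 56,000/2 = 28,000 Hz; 149,000 Hz exceeds it.
Alias = |149,000 − 3×56,000| = |149,000 − 168,000| = 19,000 Hz.

19,000 Hz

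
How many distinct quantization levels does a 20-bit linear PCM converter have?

2^20 = 1,048,576.

1,048,576 levels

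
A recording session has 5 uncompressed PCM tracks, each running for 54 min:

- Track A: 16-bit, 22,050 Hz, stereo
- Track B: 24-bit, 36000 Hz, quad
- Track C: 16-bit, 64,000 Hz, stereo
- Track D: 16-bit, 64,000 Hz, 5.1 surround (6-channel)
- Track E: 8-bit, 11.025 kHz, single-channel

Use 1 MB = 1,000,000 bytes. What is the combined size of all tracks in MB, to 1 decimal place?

54 min = 3,240 s.
Track A: 22,050 × 3,240 × 2 × 2 = 285,768,000 bytes.
Track B: 36,000 × 3,240 × 3 × 4 = 1,399,680,000 bytes.
Track C: 64,000 × 3,240 × 2 × 2 = 829,440,000 bytes.
Track D: 64,000 × 3,240 × 2 × 6 = 2,488,320,000 bytes.
Track E: 11,025 × 3,240 × 1 × 1 = 35,721,000 bytes.
Total = 5,038,929,000 bytes = 5038.9 MB.

5038.9 MB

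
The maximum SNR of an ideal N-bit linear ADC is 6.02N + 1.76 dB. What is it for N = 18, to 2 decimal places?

110.12 dB

6.02 × 18 + 1.76 = 110.12 dB.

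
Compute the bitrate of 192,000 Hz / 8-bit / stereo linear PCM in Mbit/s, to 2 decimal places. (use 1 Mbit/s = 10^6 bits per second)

Bit rate = 192,000 × 8 × 2 = 3,072,000 bits/s.
= 3.07 Mbit/s.

3.07 Mbit/s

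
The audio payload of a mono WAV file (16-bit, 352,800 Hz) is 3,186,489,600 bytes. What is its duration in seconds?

4,516 seconds

Byte rate = 352,800 × 2 × 1 = 705,600 bytes/s.
Duration = 3,186,489,600 / 705,600 = 4,516 s.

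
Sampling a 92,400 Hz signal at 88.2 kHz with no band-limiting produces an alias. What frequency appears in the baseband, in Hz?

Nyquist = 88,200/2 = 44,100 Hz; 92,400 Hz exceeds it.
Alias = |92,400 − 1×88,200| = |92,400 − 88,200| = 4,200 Hz.

4,200 Hz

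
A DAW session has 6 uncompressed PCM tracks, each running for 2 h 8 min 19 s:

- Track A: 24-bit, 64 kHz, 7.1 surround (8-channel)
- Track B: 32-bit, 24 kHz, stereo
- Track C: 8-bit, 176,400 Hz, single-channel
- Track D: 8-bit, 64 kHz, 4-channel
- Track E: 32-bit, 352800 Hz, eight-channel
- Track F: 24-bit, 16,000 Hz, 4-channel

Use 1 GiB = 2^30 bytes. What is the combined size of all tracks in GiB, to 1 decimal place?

97.8 GiB

2 h 8 min 19 s = 7,699 s.
Track A: 64,000 × 7,699 × 3 × 8 = 11,825,664,000 bytes.
Track B: 24,000 × 7,699 × 4 × 2 = 1,478,208,000 bytes.
Track C: 176,400 × 7,699 × 1 × 1 = 1,358,103,600 bytes.
Track D: 64,000 × 7,699 × 1 × 4 = 1,970,944,000 bytes.
Track E: 352,800 × 7,699 × 4 × 8 = 86,918,630,400 bytes.
Track F: 16,000 × 7,699 × 3 × 4 = 1,478,208,000 bytes.
Total = 105,029,758,000 bytes = 97.8 GiB.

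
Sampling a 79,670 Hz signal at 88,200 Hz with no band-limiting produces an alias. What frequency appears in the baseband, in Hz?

8,530 Hz

Nyquist = 88,200/2 = 44,100 Hz; 79,670 Hz exceeds it.
Alias = |79,670 − 1×88,200| = |79,670 − 88,200| = 8,530 Hz.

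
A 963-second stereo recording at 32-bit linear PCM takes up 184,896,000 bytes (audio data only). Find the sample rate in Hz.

Bytes = sample_rate × seconds × bytes_per_sample × channels.
sample_rate = 184,896,000 / (963 × 4 × 2) = 184,896,000 / 7,704 = 24,000 Hz.

24,000 Hz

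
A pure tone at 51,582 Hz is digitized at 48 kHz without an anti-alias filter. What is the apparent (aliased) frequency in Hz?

3,582 Hz

Nyquist = 48,000/2 = 24,000 Hz; 51,582 Hz exceeds it.
Alias = |51,582 − 1×48,000| = |51,582 − 48,000| = 3,582 Hz.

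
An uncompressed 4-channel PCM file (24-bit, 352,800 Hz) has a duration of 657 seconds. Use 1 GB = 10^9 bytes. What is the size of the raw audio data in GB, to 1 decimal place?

2.8 GB

Bytes = 352,800 samples/s × 657 s × 3 bytes/sample × 4 ch = 2,781,475,200 bytes.
2,781,475,200 / 1,000,000,000 = 2.8 GB.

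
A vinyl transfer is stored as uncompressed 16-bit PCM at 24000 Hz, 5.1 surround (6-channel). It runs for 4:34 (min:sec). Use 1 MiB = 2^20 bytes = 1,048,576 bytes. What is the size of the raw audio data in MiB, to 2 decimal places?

Duration = 4:34 (min:sec) = 274 s.
Bytes = 24,000 samples/s × 274 s × 2 bytes/sample × 6 ch = 78,912,000 bytes.
78,912,000 / 1,048,576 = 75.26 MiB.

75.26 MiB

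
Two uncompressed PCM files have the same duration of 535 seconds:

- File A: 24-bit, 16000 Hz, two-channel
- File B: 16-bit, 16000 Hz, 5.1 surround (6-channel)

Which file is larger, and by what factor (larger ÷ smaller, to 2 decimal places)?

File B, by a factor of 2.00

File A: 16,000 × 3 × 2 = 96,000 bytes/s.
File B: 16,000 × 2 × 6 = 192,000 bytes/s.
File B is larger; ratio = 102,720,000 / 51,360,000 = 2.00.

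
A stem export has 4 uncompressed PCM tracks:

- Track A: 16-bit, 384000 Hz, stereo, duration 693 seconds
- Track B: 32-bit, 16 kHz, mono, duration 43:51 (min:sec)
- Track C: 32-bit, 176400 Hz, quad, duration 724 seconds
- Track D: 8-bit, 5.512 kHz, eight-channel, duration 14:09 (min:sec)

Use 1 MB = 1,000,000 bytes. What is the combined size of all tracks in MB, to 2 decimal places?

3313.69 MB

Track A: 384,000 × 693 × 2 × 2 = 1,064,448,000 bytes.
Track B: 43:51 (min:sec) = 2,631 s; 16,000 × 2,631 × 4 × 1 = 168,384,000 bytes.
Track C: 176,400 × 724 × 4 × 4 = 2,043,417,600 bytes.
Track D: 14:09 (min:sec) = 849 s; 5,512 × 849 × 1 × 8 = 37,437,504 bytes.
Total = 3,313,687,104 bytes = 3313.69 MB.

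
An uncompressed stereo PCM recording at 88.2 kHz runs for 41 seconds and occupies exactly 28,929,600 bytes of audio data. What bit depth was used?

32 bits

Bytes per sample = 28,929,600 / (88,200 × 41 × 2) = 28,929,600 / 7,232,400 = 4.
Bit depth = 4 × 8 = 32 bits.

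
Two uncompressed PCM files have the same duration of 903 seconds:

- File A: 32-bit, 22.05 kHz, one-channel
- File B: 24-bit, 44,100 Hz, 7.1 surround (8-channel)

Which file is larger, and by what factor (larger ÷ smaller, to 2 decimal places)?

File A: 22,050 × 4 × 1 = 88,200 bytes/s.
File B: 44,100 × 3 × 8 = 1,058,400 bytes/s.
File B is larger; ratio = 955,735,200 / 79,644,600 = 12.00.

File B, by a factor of 12.00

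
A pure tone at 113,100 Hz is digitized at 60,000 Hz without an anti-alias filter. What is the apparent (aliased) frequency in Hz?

Nyquist = 60,000/2 = 30,000 Hz; 113,100 Hz exceeds it.
Alias = |113,100 − 2×60,000| = |113,100 − 120,000| = 6,900 Hz.

6,900 Hz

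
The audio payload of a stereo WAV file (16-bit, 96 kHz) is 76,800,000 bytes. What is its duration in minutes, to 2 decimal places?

3.33 minutes

Byte rate = 96,000 × 2 × 2 = 384,000 bytes/s.
Duration = 76,800,000 / 384,000 = 200 s.
200 s / 60 = 3.33 minutes.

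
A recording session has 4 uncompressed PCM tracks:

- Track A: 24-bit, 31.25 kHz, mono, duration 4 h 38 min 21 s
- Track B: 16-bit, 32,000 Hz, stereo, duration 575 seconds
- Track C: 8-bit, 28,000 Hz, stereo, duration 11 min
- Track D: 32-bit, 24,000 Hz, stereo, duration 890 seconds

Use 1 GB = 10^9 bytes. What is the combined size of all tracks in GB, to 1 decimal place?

Track A: 4 h 38 min 21 s = 16,701 s; 31,250 × 16,701 × 3 × 1 = 1,565,718,750 bytes.
Track B: 32,000 × 575 × 2 × 2 = 73,600,000 bytes.
Track C: 11 min = 660 s; 28,000 × 660 × 1 × 2 = 36,960,000 bytes.
Track D: 24,000 × 890 × 4 × 2 = 170,880,000 bytes.
Total = 1,847,158,750 bytes = 1.8 GB.

1.8 GB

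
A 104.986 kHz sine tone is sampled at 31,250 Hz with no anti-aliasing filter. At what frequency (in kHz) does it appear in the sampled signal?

11.236 kHz

Nyquist = 31,250/2 = 15,625 Hz; 104,986 Hz exceeds it.
Alias = |104,986 − 3×31,250| = |104,986 − 93,750| = 11,236 Hz = 11.236 kHz.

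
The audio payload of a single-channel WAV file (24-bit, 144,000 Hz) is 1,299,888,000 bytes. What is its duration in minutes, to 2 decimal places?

Byte rate = 144,000 × 3 × 1 = 432,000 bytes/s.
Duration = 1,299,888,000 / 432,000 = 3,009 s.
3,009 s / 60 = 50.15 minutes.

50.15 minutes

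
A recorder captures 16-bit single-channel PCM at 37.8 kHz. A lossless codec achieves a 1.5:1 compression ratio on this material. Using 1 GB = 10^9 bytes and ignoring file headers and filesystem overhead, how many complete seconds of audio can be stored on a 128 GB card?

Uncompressed byte rate = 37,800 × 2 × 1 = 75,600 bytes/s.
After 1.5:1 compression, effective rate ≈ 50400 bytes/s.
Capacity = 128 × 1,000,000,000 = 128,000,000,000 bytes.
128,000,000,000 / effective rate ≈ 2539682.54 s → 2,539,682 seconds.

2,539,682 seconds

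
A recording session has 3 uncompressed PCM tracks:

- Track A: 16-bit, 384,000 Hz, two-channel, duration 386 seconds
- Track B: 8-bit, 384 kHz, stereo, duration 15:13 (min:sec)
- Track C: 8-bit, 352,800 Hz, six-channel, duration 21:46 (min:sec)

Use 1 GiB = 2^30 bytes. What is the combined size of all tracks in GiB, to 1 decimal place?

Track A: 384,000 × 386 × 2 × 2 = 592,896,000 bytes.
Track B: 15:13 (min:sec) = 913 s; 384,000 × 913 × 1 × 2 = 701,184,000 bytes.
Track C: 21:46 (min:sec) = 1,306 s; 352,800 × 1,306 × 1 × 6 = 2,764,540,800 bytes.
Total = 4,058,620,800 bytes = 3.8 GiB.

3.8 GiB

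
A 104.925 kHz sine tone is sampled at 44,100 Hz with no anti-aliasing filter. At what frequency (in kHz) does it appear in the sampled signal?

16.725 kHz

Nyquist = 44,100/2 = 22,050 Hz; 104,925 Hz exceeds it.
Alias = |104,925 − 2×44,100| = |104,925 − 88,200| = 16,725 Hz = 16.725 kHz.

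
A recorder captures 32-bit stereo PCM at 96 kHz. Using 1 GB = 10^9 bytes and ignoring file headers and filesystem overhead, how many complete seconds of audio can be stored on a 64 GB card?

Uncompressed byte rate = 96,000 × 4 × 2 = 768,000 bytes/s.
Capacity = 64 × 1,000,000,000 = 64,000,000,000 bytes.
64,000,000,000 / 768,000 ≈ 83333.33 s → 83,333 seconds.

83,333 seconds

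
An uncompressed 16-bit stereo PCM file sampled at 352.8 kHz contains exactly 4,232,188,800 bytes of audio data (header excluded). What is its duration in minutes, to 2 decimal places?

Byte rate = 352,800 × 2 × 2 = 1,411,200 bytes/s.
Duration = 4,232,188,800 / 1,411,200 = 2,999 s.
2,999 s / 60 = 49.98 minutes.

49.98 minutes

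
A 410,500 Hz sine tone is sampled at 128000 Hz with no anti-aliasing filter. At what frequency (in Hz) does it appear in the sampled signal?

Nyquist = 128,000/2 = 64,000 Hz; 410,500 Hz exceeds it.
Alias = |410,500 − 3×128,000| = |410,500 − 384,000| = 26,500 Hz.

26,500 Hz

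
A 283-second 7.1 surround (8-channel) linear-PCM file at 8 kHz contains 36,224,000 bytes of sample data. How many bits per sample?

Bytes per sample = 36,224,000 / (8,000 × 283 × 8) = 36,224,000 / 18,112,000 = 2.
Bit depth = 2 × 8 = 16 bits.

16 bits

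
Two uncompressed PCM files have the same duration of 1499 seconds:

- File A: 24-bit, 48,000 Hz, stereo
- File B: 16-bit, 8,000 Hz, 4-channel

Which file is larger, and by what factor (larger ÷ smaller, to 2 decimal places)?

File A: 48,000 × 3 × 2 = 288,000 bytes/s.
File B: 8,000 × 2 × 4 = 64,000 bytes/s.
File A is larger; ratio = 431,712,000 / 95,936,000 = 4.50.

File A, by a factor of 4.50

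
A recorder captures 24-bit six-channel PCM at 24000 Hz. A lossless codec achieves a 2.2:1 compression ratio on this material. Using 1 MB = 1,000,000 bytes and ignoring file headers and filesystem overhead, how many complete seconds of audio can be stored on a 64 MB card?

Uncompressed byte rate = 24,000 × 3 × 6 = 432,000 bytes/s.
After 2.2:1 compression, effective rate ≈ 196363.64 bytes/s.
Capacity = 64 × 1,000,000 = 64,000,000 bytes.
64,000,000 / effective rate ≈ 325.93 s → 325 seconds.

325 seconds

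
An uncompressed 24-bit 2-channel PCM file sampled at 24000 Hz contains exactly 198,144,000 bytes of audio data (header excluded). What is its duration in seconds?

1,376 seconds

Byte rate = 24,000 × 3 × 2 = 144,000 bytes/s.
Duration = 198,144,000 / 144,000 = 1,376 s.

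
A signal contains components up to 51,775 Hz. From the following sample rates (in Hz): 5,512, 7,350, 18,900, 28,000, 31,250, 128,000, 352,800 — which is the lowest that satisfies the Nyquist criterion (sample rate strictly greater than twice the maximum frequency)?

Need sample rate > 2 × 51,775 = 103,550 Hz.
Lowest listed rate above 103,550 Hz is 128,000 Hz.

128,000 Hz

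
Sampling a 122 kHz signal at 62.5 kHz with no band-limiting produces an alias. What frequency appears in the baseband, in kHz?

3 kHz

Nyquist = 62,500/2 = 31,250 Hz; 122,000 Hz exceeds it.
Alias = |122,000 − 2×62,500| = |122,000 − 125,000| = 3,000 Hz = 3 kHz.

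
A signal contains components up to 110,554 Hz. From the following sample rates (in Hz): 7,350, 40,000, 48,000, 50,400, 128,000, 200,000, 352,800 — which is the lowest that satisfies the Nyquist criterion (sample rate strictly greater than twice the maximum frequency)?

352,800 Hz

Need sample rate > 2 × 110,554 = 221,108 Hz.
Lowest listed rate above 221,108 Hz is 352,800 Hz.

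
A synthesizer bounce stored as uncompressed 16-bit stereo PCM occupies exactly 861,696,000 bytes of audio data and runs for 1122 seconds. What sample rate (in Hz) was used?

Bytes = sample_rate × seconds × bytes_per_sample × channels.
sample_rate = 861,696,000 / (1,122 × 2 × 2) = 861,696,000 / 4,488 = 192,000 Hz.

192,000 Hz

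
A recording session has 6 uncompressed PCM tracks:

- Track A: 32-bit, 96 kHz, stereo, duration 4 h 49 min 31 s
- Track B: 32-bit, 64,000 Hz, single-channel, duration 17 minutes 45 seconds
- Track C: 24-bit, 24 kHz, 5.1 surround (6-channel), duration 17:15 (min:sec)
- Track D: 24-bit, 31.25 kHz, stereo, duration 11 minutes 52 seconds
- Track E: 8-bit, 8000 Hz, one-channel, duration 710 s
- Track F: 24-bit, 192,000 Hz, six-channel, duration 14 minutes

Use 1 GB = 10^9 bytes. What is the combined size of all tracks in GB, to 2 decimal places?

Track A: 4 h 49 min 31 s = 17,371 s; 96,000 × 17,371 × 4 × 2 = 13,340,928,000 bytes.
Track B: 17 minutes 45 seconds = 1,065 s; 64,000 × 1,065 × 4 × 1 = 272,640,000 bytes.
Track C: 17:15 (min:sec) = 1,035 s; 24,000 × 1,035 × 3 × 6 = 447,120,000 bytes.
Track D: 11 minutes 52 seconds = 712 s; 31,250 × 712 × 3 × 2 = 133,500,000 bytes.
Track E: 8,000 × 710 × 1 × 1 = 5,680,000 bytes.
Track F: 14 minutes = 840 s; 192,000 × 840 × 3 × 6 = 2,903,040,000 bytes.
Total = 17,102,908,000 bytes = 17.10 GB.

17.10 GB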